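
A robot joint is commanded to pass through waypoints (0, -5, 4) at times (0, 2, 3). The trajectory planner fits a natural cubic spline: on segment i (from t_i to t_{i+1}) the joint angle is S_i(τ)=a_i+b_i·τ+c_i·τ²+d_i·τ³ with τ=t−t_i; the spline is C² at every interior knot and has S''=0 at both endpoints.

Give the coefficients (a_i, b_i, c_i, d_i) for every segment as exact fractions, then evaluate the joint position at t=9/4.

Δ: Δ0=-5/2, Δ1=9
row 1: diag=6, rhs=69; c'=1/6, d'=23/2
back: M1=23/2
M: M0=0, M1=23/2, M2=0
seg 0: a=0, c=M0/2=0, d=(M1−M0)/(6·2)=23/24, b=Δ0−h0·(2M0+M1)/6=-19/3
seg 1: a=-5, c=M1/2=23/4, d=(M2−M1)/(6·1)=-23/12, b=Δ1−h1·(2M1+M2)/6=31/6
t_q=9/4 → seg 1, τ=1/4; S=-5+31/6·τ+23/4·τ²+-23/12·τ³=-865/256

  seg 0: a=0 b=-19/3 c=0 d=23/24
  seg 1: a=-5 b=31/6 c=23/4 d=-23/12
S(9/4) = -865/256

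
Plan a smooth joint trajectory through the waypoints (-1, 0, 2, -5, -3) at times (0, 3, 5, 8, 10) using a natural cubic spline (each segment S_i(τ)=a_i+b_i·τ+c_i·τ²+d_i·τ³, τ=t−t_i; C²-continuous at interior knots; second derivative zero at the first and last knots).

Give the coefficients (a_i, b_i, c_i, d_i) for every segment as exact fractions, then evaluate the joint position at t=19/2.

Δ: Δ0=1/3, Δ1=1, Δ2=-7/3, Δ3=1
row 1: diag=10, rhs=4; c'=1/5, d'=2/5
row 2: denom=10−2·1/5=48/5; d'=(-20−2·2/5)/(48/5)=-13/6
row 3: denom=10−3·5/16=145/16; d'=(20−3·-13/6)/(145/16)=424/145
back: M3=424/145
back: M2=-13/6−5/16·424/145=-268/87
back: M1=2/5−1/5·-268/87=442/435
M: M0=0, M1=442/435, M2=-268/87, M3=424/145, M4=0
seg 0: a=-1, c=M0/2=0, d=(M1−M0)/(6·3)=221/3915, b=Δ0−h0·(2M0+M1)/6=-76/435
seg 1: a=0, c=M1/2=221/435, d=(M2−M1)/(6·2)=-99/290, b=Δ1−h1·(2M1+M2)/6=587/435
seg 2: a=2, c=M2/2=-134/87, d=(M3−M2)/(6·3)=1306/3915, b=Δ2−h2·(2M2+M3)/6=-311/435
seg 3: a=-5, c=M3/2=212/145, d=(M4−M3)/(6·2)=-106/435, b=Δ3−h3·(2M3+M4)/6=-413/435
t_q=19/2 → seg 3, τ=3/2; S=-5+-413/435·τ+212/145·τ²+-106/435·τ³=-459/116

  seg 0: a=-1 b=-76/435 c=0 d=221/3915
  seg 1: a=0 b=587/435 c=221/435 d=-99/290
  seg 2: a=2 b=-311/435 c=-134/87 d=1306/3915
  seg 3: a=-5 b=-413/435 c=212/145 d=-106/435
S(19/2) = -459/116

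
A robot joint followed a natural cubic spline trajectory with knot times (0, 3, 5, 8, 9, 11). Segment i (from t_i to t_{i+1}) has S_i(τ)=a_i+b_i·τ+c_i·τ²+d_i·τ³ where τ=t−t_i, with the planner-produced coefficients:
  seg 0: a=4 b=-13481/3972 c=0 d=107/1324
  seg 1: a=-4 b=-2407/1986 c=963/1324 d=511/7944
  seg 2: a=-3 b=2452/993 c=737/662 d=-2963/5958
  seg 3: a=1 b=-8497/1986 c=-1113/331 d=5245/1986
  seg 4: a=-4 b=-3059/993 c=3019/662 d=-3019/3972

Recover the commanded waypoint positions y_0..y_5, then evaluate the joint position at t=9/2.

y_0=4 y_1=-4 y_2=-3 y_3=1 y_4=-4 y_5=2
S(9/2) = -83981/21184

y_0 = S_0(0) = a_0 = 4
y_1 = S_1(0) = a_1 = -4
y_2 = S_2(0) = a_2 = -3
y_3 = S_3(0) = a_3 = 1
y_4 = S_4(0) = a_4 = -4
y_5 = S_4(2) = 2
t_q=9/2 is in segment 1 (τ=3/2); S_1(τ)=-83981/21184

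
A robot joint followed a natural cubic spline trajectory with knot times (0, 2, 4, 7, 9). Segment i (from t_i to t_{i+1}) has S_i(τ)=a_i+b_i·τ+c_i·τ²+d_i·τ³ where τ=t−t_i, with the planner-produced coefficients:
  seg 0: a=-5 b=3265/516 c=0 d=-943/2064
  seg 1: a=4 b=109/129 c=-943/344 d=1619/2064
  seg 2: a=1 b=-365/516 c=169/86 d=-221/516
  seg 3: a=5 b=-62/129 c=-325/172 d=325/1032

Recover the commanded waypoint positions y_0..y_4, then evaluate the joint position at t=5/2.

y_0 = S_0(0) = a_0 = -5
y_1 = S_1(0) = a_1 = 4
y_2 = S_2(0) = a_2 = 1
y_3 = S_3(0) = a_3 = 5
y_4 = S_3(2) = -1
t_q=5/2 is in segment 1 (τ=1/2); S_1(τ)=21109/5504

y_0=-5 y_1=4 y_2=1 y_3=5 y_4=-1
S(5/2) = 21109/5504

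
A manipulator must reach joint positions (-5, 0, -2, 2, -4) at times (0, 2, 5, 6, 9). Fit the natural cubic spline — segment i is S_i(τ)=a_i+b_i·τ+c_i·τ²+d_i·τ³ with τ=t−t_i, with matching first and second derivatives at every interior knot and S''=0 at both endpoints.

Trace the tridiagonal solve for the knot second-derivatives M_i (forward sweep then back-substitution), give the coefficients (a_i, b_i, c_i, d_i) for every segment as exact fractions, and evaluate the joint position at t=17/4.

  seg 0: a=-5 b=1027/279 c=0 d=-659/2232
  seg 1: a=0 b=77/558 c=-659/372 d=5033/10044
  seg 2: a=-2 b=3391/1116 c=764/279 d=-661/372
  seg 3: a=2 b=1777/558 c=-2893/1116 d=2893/10044
S(17/4) = -23411/7936

Δ: Δ0=5/2, Δ1=-2/3, Δ2=4, Δ3=-2
row 1: diag=10, rhs=-19; c'=3/10, d'=-19/10
row 2: denom=8−3·3/10=71/10; d'=(28−3·-19/10)/(71/10)=337/71
row 3: denom=8−1·10/71=558/71; d'=(-36−1·337/71)/(558/71)=-2893/558
back: M3=-2893/558
back: M2=337/71−10/71·-2893/558=1528/279
back: M1=-19/10−3/10·1528/279=-659/186
M: M0=0, M1=-659/186, M2=1528/279, M3=-2893/558, M4=0
seg 0: a=-5, c=M0/2=0, d=(M1−M0)/(6·2)=-659/2232, b=Δ0−h0·(2M0+M1)/6=1027/279
seg 1: a=0, c=M1/2=-659/372, d=(M2−M1)/(6·3)=5033/10044, b=Δ1−h1·(2M1+M2)/6=77/558
seg 2: a=-2, c=M2/2=764/279, d=(M3−M2)/(6·1)=-661/372, b=Δ2−h2·(2M2+M3)/6=3391/1116
seg 3: a=2, c=M3/2=-2893/1116, d=(M4−M3)/(6·3)=2893/10044, b=Δ3−h3·(2M3+M4)/6=1777/558
t_q=17/4 → seg 1, τ=9/4; S=0+77/558·τ+-659/372·τ²+5033/10044·τ³=-23411/7936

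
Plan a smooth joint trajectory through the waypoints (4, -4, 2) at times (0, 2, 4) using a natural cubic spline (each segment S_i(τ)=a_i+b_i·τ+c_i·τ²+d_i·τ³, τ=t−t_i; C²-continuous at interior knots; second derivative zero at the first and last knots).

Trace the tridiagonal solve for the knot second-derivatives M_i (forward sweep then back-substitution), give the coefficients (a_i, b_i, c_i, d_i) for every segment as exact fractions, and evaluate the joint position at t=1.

Δ: Δ0=-4, Δ1=3
row 1: diag=8, rhs=42; c'=1/4, d'=21/4
back: M1=21/4
M: M0=0, M1=21/4, M2=0
seg 0: a=4, c=M0/2=0, d=(M1−M0)/(6·2)=7/16, b=Δ0−h0·(2M0+M1)/6=-23/4
seg 1: a=-4, c=M1/2=21/8, d=(M2−M1)/(6·2)=-7/16, b=Δ1−h1·(2M1+M2)/6=-1/2
t_q=1 → seg 0, τ=1; S=4+-23/4·τ+0·τ²+7/16·τ³=-21/16

  seg 0: a=4 b=-23/4 c=0 d=7/16
  seg 1: a=-4 b=-1/2 c=21/8 d=-7/16
S(1) = -21/16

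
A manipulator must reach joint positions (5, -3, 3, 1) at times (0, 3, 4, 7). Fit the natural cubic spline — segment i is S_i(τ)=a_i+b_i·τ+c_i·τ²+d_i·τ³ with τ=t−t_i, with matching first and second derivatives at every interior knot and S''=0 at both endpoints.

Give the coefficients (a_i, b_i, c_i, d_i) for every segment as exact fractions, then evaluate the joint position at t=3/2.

Δ: Δ0=-8/3, Δ1=6, Δ2=-2/3
row 1: diag=8, rhs=52; c'=1/8, d'=13/2
row 2: denom=8−1·1/8=63/8; d'=(-40−1·13/2)/(63/8)=-124/21
back: M2=-124/21
back: M1=13/2−1/8·-124/21=152/21
M: M0=0, M1=152/21, M2=-124/21, M3=0
seg 0: a=5, c=M0/2=0, d=(M1−M0)/(6·3)=76/189, b=Δ0−h0·(2M0+M1)/6=-44/7
seg 1: a=-3, c=M1/2=76/21, d=(M2−M1)/(6·1)=-46/21, b=Δ1−h1·(2M1+M2)/6=32/7
seg 2: a=3, c=M2/2=-62/21, d=(M3−M2)/(6·3)=62/189, b=Δ2−h2·(2M2+M3)/6=110/21
t_q=3/2 → seg 0, τ=3/2; S=5+-44/7·τ+0·τ²+76/189·τ³=-43/14

  seg 0: a=5 b=-44/7 c=0 d=76/189
  seg 1: a=-3 b=32/7 c=76/21 d=-46/21
  seg 2: a=3 b=110/21 c=-62/21 d=62/189
S(3/2) = -43/14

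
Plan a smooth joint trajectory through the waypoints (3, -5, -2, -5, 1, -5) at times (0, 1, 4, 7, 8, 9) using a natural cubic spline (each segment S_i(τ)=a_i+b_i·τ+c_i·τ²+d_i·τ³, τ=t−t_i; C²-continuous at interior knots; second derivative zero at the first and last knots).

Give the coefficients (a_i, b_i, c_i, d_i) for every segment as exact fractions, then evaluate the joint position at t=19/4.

  seg 0: a=3 b=-7614/803 c=0 d=1190/803
  seg 1: a=-5 b=-4044/803 c=3570/803 d=-533/657
  seg 2: a=-2 b=-213/803 c=-2293/803 d=6289/7227
  seg 3: a=-5 b=4896/803 c=3996/803 d=-4074/803
  seg 4: a=1 b=666/803 c=-8226/803 d=2742/803
S(19/4) = -176689/51392

Δ: Δ0=-8, Δ1=1, Δ2=-1, Δ3=6, Δ4=-6
row 1: diag=8, rhs=54; c'=3/8, d'=27/4
row 2: denom=12−3·3/8=87/8; d'=(-12−3·27/4)/(87/8)=-86/29
row 3: denom=8−3·8/29=208/29; d'=(42−3·-86/29)/(208/29)=369/52
row 4: denom=4−1·29/208=803/208; d'=(-72−1·369/52)/(803/208)=-16452/803
back: M4=-16452/803
back: M3=369/52−29/208·-16452/803=7992/803
back: M2=-86/29−8/29·7992/803=-4586/803
back: M1=27/4−3/8·-4586/803=7140/803
M: M0=0, M1=7140/803, M2=-4586/803, M3=7992/803, M4=-16452/803, M5=0
seg 0: a=3, c=M0/2=0, d=(M1−M0)/(6·1)=1190/803, b=Δ0−h0·(2M0+M1)/6=-7614/803
seg 1: a=-5, c=M1/2=3570/803, d=(M2−M1)/(6·3)=-533/657, b=Δ1−h1·(2M1+M2)/6=-4044/803
seg 2: a=-2, c=M2/2=-2293/803, d=(M3−M2)/(6·3)=6289/7227, b=Δ2−h2·(2M2+M3)/6=-213/803
seg 3: a=-5, c=M3/2=3996/803, d=(M4−M3)/(6·1)=-4074/803, b=Δ3−h3·(2M3+M4)/6=4896/803
seg 4: a=1, c=M4/2=-8226/803, d=(M5−M4)/(6·1)=2742/803, b=Δ4−h4·(2M4+M5)/6=666/803
t_q=19/4 → seg 2, τ=3/4; S=-2+-213/803·τ+-2293/803·τ²+6289/7227·τ³=-176689/51392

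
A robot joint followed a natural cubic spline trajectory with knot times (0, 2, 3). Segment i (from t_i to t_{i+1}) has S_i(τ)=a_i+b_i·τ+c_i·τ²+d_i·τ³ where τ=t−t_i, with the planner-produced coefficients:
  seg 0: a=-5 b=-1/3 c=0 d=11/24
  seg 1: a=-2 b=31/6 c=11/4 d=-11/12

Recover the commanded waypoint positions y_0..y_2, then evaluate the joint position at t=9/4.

y_0 = S_0(0) = a_0 = -5
y_1 = S_1(0) = a_1 = -2
y_2 = S_1(1) = 5
t_q=9/4 is in segment 1 (τ=1/4); S_1(τ)=-141/256

y_0=-5 y_1=-2 y_2=5
S(9/4) = -141/256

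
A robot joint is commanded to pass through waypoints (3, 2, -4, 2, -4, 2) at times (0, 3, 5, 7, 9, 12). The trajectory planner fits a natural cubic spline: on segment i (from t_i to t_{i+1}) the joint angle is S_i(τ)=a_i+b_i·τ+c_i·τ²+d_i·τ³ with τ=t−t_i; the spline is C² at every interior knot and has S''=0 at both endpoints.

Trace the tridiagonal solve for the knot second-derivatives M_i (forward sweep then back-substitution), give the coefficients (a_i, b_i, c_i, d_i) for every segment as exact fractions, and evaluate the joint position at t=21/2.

Δ: Δ0=-1/3, Δ1=-3, Δ2=3, Δ3=-3, Δ4=2
row 1: diag=10, rhs=-16; c'=1/5, d'=-8/5
row 2: denom=8−2·1/5=38/5; d'=(36−2·-8/5)/(38/5)=98/19
row 3: denom=8−2·5/19=142/19; d'=(-36−2·98/19)/(142/19)=-440/71
row 4: denom=10−2·19/71=672/71; d'=(30−2·-440/71)/(672/71)=215/48
back: M4=215/48
back: M3=-440/71−19/71·215/48=-355/48
back: M2=98/19−5/19·-355/48=341/48
back: M1=-8/5−1/5·341/48=-145/48
M: M0=0, M1=-145/48, M2=341/48, M3=-355/48, M4=215/48, M5=0
seg 0: a=3, c=M0/2=0, d=(M1−M0)/(6·3)=-145/864, b=Δ0−h0·(2M0+M1)/6=113/96
seg 1: a=2, c=M1/2=-145/96, d=(M2−M1)/(6·2)=27/32, b=Δ1−h1·(2M1+M2)/6=-161/48
seg 2: a=-4, c=M2/2=341/96, d=(M3−M2)/(6·2)=-29/24, b=Δ2−h2·(2M2+M3)/6=35/48
seg 3: a=2, c=M3/2=-355/96, d=(M4−M3)/(6·2)=95/96, b=Δ3−h3·(2M3+M4)/6=7/16
seg 4: a=-4, c=M4/2=215/96, d=(M5−M4)/(6·3)=-215/864, b=Δ4−h4·(2M4+M5)/6=-119/48
t_q=21/2 → seg 4, τ=3/2; S=-4+-119/48·τ+215/96·τ²+-215/864·τ³=-901/256

  seg 0: a=3 b=113/96 c=0 d=-145/864
  seg 1: a=2 b=-161/48 c=-145/96 d=27/32
  seg 2: a=-4 b=35/48 c=341/96 d=-29/24
  seg 3: a=2 b=7/16 c=-355/96 d=95/96
  seg 4: a=-4 b=-119/48 c=215/96 d=-215/864
S(21/2) = -901/256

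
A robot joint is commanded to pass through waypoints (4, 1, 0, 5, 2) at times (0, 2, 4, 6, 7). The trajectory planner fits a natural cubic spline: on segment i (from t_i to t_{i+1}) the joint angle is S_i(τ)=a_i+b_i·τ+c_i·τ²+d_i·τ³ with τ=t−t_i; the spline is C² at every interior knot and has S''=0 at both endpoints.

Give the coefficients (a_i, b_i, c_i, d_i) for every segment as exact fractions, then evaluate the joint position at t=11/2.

  seg 0: a=4 b=-58/41 c=0 d=-7/328
  seg 1: a=1 b=-137/82 c=-21/164 d=117/328
  seg 2: a=0 b=86/41 c=165/82 d=-297/328
  seg 3: a=5 b=-59/82 c=-561/164 d=187/164
S(11/2) = 12117/2624

Δ: Δ0=-3/2, Δ1=-1/2, Δ2=5/2, Δ3=-3
row 1: diag=8, rhs=6; c'=1/4, d'=3/4
row 2: denom=8−2·1/4=15/2; d'=(18−2·3/4)/(15/2)=11/5
row 3: denom=6−2·4/15=82/15; d'=(-33−2·11/5)/(82/15)=-561/82
back: M3=-561/82
back: M2=11/5−4/15·-561/82=165/41
back: M1=3/4−1/4·165/41=-21/82
M: M0=0, M1=-21/82, M2=165/41, M3=-561/82, M4=0
seg 0: a=4, c=M0/2=0, d=(M1−M0)/(6·2)=-7/328, b=Δ0−h0·(2M0+M1)/6=-58/41
seg 1: a=1, c=M1/2=-21/164, d=(M2−M1)/(6·2)=117/328, b=Δ1−h1·(2M1+M2)/6=-137/82
seg 2: a=0, c=M2/2=165/82, d=(M3−M2)/(6·2)=-297/328, b=Δ2−h2·(2M2+M3)/6=86/41
seg 3: a=5, c=M3/2=-561/164, d=(M4−M3)/(6·1)=187/164, b=Δ3−h3·(2M3+M4)/6=-59/82
t_q=11/2 → seg 2, τ=3/2; S=0+86/41·τ+165/82·τ²+-297/328·τ³=12117/2624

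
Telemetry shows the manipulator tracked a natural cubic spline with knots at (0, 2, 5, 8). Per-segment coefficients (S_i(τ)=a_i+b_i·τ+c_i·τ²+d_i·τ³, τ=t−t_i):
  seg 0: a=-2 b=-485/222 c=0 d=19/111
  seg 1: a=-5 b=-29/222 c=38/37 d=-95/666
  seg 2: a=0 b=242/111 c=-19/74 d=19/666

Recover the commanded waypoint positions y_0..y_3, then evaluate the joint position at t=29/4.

y_0 = S_0(0) = a_0 = -2
y_1 = S_1(0) = a_1 = -5
y_2 = S_2(0) = a_2 = 0
y_3 = S_2(3) = 5
t_q=29/4 is in segment 2 (τ=9/4); S_2(τ)=18615/4736

y_0=-2 y_1=-5 y_2=0 y_3=5
S(29/4) = 18615/4736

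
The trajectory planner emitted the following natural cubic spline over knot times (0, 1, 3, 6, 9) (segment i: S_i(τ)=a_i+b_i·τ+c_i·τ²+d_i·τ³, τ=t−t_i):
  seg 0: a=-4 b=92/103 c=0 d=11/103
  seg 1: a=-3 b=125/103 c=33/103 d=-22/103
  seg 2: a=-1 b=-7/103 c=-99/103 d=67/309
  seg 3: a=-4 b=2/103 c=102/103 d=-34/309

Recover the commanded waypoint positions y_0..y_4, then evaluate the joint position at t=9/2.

y_0 = S_0(0) = a_0 = -4
y_1 = S_1(0) = a_1 = -3
y_2 = S_2(0) = a_2 = -1
y_3 = S_3(0) = a_3 = -4
y_4 = S_3(3) = 2
t_q=9/2 is in segment 2 (τ=3/2); S_2(τ)=-2087/824

y_0=-4 y_1=-3 y_2=-1 y_3=-4 y_4=2
S(9/2) = -2087/824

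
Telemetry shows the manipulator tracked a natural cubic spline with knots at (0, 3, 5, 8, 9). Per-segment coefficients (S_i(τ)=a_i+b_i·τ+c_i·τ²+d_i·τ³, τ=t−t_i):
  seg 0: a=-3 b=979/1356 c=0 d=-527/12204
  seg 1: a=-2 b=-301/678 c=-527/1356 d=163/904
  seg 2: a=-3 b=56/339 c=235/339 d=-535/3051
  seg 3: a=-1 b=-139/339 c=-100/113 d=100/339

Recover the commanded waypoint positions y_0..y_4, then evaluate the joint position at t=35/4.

y_0=-3 y_1=-2 y_2=-3 y_3=-1 y_4=-2
S(35/4) = -3039/1808

y_0 = S_0(0) = a_0 = -3
y_1 = S_1(0) = a_1 = -2
y_2 = S_2(0) = a_2 = -3
y_3 = S_3(0) = a_3 = -1
y_4 = S_3(1) = -2
t_q=35/4 is in segment 3 (τ=3/4); S_3(τ)=-3039/1808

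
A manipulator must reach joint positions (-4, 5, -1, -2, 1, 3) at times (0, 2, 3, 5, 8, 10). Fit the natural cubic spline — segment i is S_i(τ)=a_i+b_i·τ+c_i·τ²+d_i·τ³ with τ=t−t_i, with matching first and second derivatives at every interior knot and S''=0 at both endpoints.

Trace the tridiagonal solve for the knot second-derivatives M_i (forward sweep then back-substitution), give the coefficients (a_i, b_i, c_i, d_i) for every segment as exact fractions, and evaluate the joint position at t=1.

Δ: Δ0=9/2, Δ1=-6, Δ2=-1/2, Δ3=1, Δ4=1
row 1: diag=6, rhs=-63; c'=1/6, d'=-21/2
row 2: denom=6−1·1/6=35/6; d'=(33−1·-21/2)/(35/6)=261/35
row 3: denom=10−2·12/35=326/35; d'=(9−2·261/35)/(326/35)=-207/326
row 4: denom=10−3·105/326=2945/326; d'=(0−3·-207/326)/(2945/326)=621/2945
back: M4=621/2945
back: M3=-207/326−105/326·621/2945=-414/589
back: M2=261/35−12/35·-414/589=22671/2945
back: M1=-21/2−1/6·22671/2945=-34701/2945
M: M0=0, M1=-34701/2945, M2=22671/2945, M3=-414/589, M4=621/2945, M5=0
seg 0: a=-4, c=M0/2=0, d=(M1−M0)/(6·2)=-11567/11780, b=Δ0−h0·(2M0+M1)/6=49639/5890
seg 1: a=5, c=M1/2=-34701/5890, d=(M2−M1)/(6·1)=9562/2945, b=Δ1−h1·(2M1+M2)/6=-19763/5890
seg 2: a=-1, c=M2/2=22671/5890, d=(M3−M2)/(6·2)=-8247/11780, b=Δ2−h2·(2M2+M3)/6=-31793/5890
seg 3: a=-2, c=M3/2=-207/589, d=(M4−M3)/(6·3)=299/5890, b=Δ3−h3·(2M3+M4)/6=9409/5890
seg 4: a=1, c=M4/2=621/5890, d=(M5−M4)/(6·2)=-207/11780, b=Δ4−h4·(2M4+M5)/6=2531/2945
t_q=1 → seg 0, τ=1; S=-4+49639/5890·τ+0·τ²+-11567/11780·τ³=40591/11780

  seg 0: a=-4 b=49639/5890 c=0 d=-11567/11780
  seg 1: a=5 b=-19763/5890 c=-34701/5890 d=9562/2945
  seg 2: a=-1 b=-31793/5890 c=22671/5890 d=-8247/11780
  seg 3: a=-2 b=9409/5890 c=-207/589 d=299/5890
  seg 4: a=1 b=2531/2945 c=621/5890 d=-207/11780
S(1) = 40591/11780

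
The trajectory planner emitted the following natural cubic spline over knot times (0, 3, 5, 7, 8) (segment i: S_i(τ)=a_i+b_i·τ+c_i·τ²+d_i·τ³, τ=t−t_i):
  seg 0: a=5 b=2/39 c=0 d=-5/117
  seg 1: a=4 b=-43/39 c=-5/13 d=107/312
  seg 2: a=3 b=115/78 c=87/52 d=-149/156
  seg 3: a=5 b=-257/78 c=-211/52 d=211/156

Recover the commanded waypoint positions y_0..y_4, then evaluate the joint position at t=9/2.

y_0=5 y_1=4 y_2=3 y_3=5 y_4=-1
S(9/2) = 2195/832

y_0 = S_0(0) = a_0 = 5
y_1 = S_1(0) = a_1 = 4
y_2 = S_2(0) = a_2 = 3
y_3 = S_3(0) = a_3 = 5
y_4 = S_3(1) = -1
t_q=9/2 is in segment 1 (τ=3/2); S_1(τ)=2195/832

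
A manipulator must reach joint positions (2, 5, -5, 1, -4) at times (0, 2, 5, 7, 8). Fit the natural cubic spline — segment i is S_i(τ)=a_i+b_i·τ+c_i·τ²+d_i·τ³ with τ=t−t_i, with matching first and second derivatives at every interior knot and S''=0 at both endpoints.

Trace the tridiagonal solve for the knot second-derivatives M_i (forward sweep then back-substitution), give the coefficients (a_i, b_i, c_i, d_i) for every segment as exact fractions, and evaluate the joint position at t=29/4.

Δ: Δ0=3/2, Δ1=-10/3, Δ2=3, Δ3=-5
row 1: diag=10, rhs=-29; c'=3/10, d'=-29/10
row 2: denom=10−3·3/10=91/10; d'=(38−3·-29/10)/(91/10)=467/91
row 3: denom=6−2·20/91=506/91; d'=(-48−2·467/91)/(506/91)=-241/23
back: M3=-241/23
back: M2=467/91−20/91·-241/23=171/23
back: M1=-29/10−3/10·171/23=-118/23
M: M0=0, M1=-118/23, M2=171/23, M3=-241/23, M4=0
seg 0: a=2, c=M0/2=0, d=(M1−M0)/(6·2)=-59/138, b=Δ0−h0·(2M0+M1)/6=443/138
seg 1: a=5, c=M1/2=-59/23, d=(M2−M1)/(6·3)=289/414, b=Δ1−h1·(2M1+M2)/6=-265/138
seg 2: a=-5, c=M2/2=171/46, d=(M3−M2)/(6·2)=-103/69, b=Δ2−h2·(2M2+M3)/6=106/69
seg 3: a=1, c=M3/2=-241/46, d=(M4−M3)/(6·1)=241/138, b=Δ3−h3·(2M3+M4)/6=-104/69
t_q=29/4 → seg 3, τ=1/4; S=1+-104/69·τ+-241/46·τ²+241/138·τ³=951/2944

  seg 0: a=2 b=443/138 c=0 d=-59/138
  seg 1: a=5 b=-265/138 c=-59/23 d=289/414
  seg 2: a=-5 b=106/69 c=171/46 d=-103/69
  seg 3: a=1 b=-104/69 c=-241/46 d=241/138
S(29/4) = 951/2944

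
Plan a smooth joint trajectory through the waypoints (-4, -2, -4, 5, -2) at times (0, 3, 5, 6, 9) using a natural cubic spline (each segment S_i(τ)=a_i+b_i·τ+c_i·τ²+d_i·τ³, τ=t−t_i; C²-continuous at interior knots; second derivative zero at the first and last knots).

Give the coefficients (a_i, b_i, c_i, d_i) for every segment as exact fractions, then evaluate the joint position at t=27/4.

  seg 0: a=-4 b=1075/438 c=0 d=-29/146
  seg 1: a=-2 b=-637/219 c=-261/146 d=1201/876
  seg 2: a=-4 b=1400/219 c=470/73 d=-839/219
  seg 3: a=5 b=1703/219 c=-369/73 d=41/73
S(27/4) = 38431/4672

Δ: Δ0=2/3, Δ1=-1, Δ2=9, Δ3=-7/3
row 1: diag=10, rhs=-10; c'=1/5, d'=-1
row 2: denom=6−2·1/5=28/5; d'=(60−2·-1)/(28/5)=155/14
row 3: denom=8−1·5/28=219/28; d'=(-68−1·155/14)/(219/28)=-738/73
back: M3=-738/73
back: M2=155/14−5/28·-738/73=940/73
back: M1=-1−1/5·940/73=-261/73
M: M0=0, M1=-261/73, M2=940/73, M3=-738/73, M4=0
seg 0: a=-4, c=M0/2=0, d=(M1−M0)/(6·3)=-29/146, b=Δ0−h0·(2M0+M1)/6=1075/438
seg 1: a=-2, c=M1/2=-261/146, d=(M2−M1)/(6·2)=1201/876, b=Δ1−h1·(2M1+M2)/6=-637/219
seg 2: a=-4, c=M2/2=470/73, d=(M3−M2)/(6·1)=-839/219, b=Δ2−h2·(2M2+M3)/6=1400/219
seg 3: a=5, c=M3/2=-369/73, d=(M4−M3)/(6·3)=41/73, b=Δ3−h3·(2M3+M4)/6=1703/219
t_q=27/4 → seg 3, τ=3/4; S=5+1703/219·τ+-369/73·τ²+41/73·τ³=38431/4672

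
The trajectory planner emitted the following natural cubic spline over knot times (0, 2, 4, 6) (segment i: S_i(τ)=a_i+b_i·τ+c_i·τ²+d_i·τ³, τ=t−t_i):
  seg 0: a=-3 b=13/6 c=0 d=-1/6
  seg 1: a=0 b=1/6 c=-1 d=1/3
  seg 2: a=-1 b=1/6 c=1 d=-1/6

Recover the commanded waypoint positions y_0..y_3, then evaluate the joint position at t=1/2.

y_0=-3 y_1=0 y_2=-1 y_3=2
S(1/2) = -31/16

y_0 = S_0(0) = a_0 = -3
y_1 = S_1(0) = a_1 = 0
y_2 = S_2(0) = a_2 = -1
y_3 = S_2(2) = 2
t_q=1/2 is in segment 0 (τ=1/2); S_0(τ)=-31/16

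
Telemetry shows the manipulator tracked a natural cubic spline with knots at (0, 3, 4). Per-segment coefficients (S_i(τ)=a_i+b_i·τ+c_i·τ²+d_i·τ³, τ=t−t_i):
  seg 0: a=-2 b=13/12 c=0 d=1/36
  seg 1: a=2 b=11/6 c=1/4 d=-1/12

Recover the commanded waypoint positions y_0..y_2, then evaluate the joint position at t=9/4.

y_0=-2 y_1=2 y_2=4
S(9/4) = 193/256

y_0 = S_0(0) = a_0 = -2
y_1 = S_1(0) = a_1 = 2
y_2 = S_1(1) = 4
t_q=9/4 is in segment 0 (τ=9/4); S_0(τ)=193/256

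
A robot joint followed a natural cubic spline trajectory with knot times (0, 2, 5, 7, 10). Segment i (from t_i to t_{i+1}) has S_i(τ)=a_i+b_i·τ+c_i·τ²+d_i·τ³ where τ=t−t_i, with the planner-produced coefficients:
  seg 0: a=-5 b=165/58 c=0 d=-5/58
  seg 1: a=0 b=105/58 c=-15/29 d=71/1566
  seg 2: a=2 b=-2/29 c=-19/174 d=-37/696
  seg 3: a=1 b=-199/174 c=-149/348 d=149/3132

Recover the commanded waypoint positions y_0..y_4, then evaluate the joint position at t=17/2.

y_0=-5 y_1=0 y_2=2 y_3=1 y_4=-5
S(17/2) = -1409/928

y_0 = S_0(0) = a_0 = -5
y_1 = S_1(0) = a_1 = 0
y_2 = S_2(0) = a_2 = 2
y_3 = S_3(0) = a_3 = 1
y_4 = S_3(3) = -5
t_q=17/2 is in segment 3 (τ=3/2); S_3(τ)=-1409/928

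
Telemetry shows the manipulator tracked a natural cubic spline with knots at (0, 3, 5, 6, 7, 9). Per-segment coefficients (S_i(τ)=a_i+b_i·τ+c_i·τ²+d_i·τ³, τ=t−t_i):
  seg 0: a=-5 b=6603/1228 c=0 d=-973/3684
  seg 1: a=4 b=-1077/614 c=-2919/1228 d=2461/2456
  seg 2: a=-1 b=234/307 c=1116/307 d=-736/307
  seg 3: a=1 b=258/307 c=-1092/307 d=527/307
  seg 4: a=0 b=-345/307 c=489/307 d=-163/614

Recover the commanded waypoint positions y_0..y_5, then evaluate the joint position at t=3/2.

y_0 = S_0(0) = a_0 = -5
y_1 = S_1(0) = a_1 = 4
y_2 = S_2(0) = a_2 = -1
y_3 = S_3(0) = a_3 = 1
y_4 = S_4(0) = a_4 = 0
y_5 = S_4(2) = 2
t_q=3/2 is in segment 0 (τ=3/2); S_0(τ)=21359/9824

y_0=-5 y_1=4 y_2=-1 y_3=1 y_4=0 y_5=2
S(3/2) = 21359/9824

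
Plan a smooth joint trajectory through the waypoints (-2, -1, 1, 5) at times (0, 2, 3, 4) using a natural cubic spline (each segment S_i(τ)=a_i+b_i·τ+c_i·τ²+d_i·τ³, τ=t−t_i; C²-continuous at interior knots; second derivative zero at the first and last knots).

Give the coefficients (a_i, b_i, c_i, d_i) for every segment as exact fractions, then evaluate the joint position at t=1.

Δ: Δ0=1/2, Δ1=2, Δ2=4
row 1: diag=6, rhs=9; c'=1/6, d'=3/2
row 2: denom=4−1·1/6=23/6; d'=(12−1·3/2)/(23/6)=63/23
back: M2=63/23
back: M1=3/2−1/6·63/23=24/23
M: M0=0, M1=24/23, M2=63/23, M3=0
seg 0: a=-2, c=M0/2=0, d=(M1−M0)/(6·2)=2/23, b=Δ0−h0·(2M0+M1)/6=7/46
seg 1: a=-1, c=M1/2=12/23, d=(M2−M1)/(6·1)=13/46, b=Δ1−h1·(2M1+M2)/6=55/46
seg 2: a=1, c=M2/2=63/46, d=(M3−M2)/(6·1)=-21/46, b=Δ2−h2·(2M2+M3)/6=71/23
t_q=1 → seg 0, τ=1; S=-2+7/46·τ+0·τ²+2/23·τ³=-81/46

  seg 0: a=-2 b=7/46 c=0 d=2/23
  seg 1: a=-1 b=55/46 c=12/23 d=13/46
  seg 2: a=1 b=71/23 c=63/46 d=-21/46
S(1) = -81/46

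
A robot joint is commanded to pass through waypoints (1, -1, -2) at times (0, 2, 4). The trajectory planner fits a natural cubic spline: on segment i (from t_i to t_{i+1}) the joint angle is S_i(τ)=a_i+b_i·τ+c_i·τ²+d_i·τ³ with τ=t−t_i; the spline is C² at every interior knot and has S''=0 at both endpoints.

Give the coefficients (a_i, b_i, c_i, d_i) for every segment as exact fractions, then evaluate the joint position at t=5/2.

  seg 0: a=1 b=-9/8 c=0 d=1/32
  seg 1: a=-1 b=-3/4 c=3/16 d=-1/32
S(5/2) = -341/256

Δ: Δ0=-1, Δ1=-1/2
row 1: diag=8, rhs=3; c'=1/4, d'=3/8
back: M1=3/8
M: M0=0, M1=3/8, M2=0
seg 0: a=1, c=M0/2=0, d=(M1−M0)/(6·2)=1/32, b=Δ0−h0·(2M0+M1)/6=-9/8
seg 1: a=-1, c=M1/2=3/16, d=(M2−M1)/(6·2)=-1/32, b=Δ1−h1·(2M1+M2)/6=-3/4
t_q=5/2 → seg 1, τ=1/2; S=-1+-3/4·τ+3/16·τ²+-1/32·τ³=-341/256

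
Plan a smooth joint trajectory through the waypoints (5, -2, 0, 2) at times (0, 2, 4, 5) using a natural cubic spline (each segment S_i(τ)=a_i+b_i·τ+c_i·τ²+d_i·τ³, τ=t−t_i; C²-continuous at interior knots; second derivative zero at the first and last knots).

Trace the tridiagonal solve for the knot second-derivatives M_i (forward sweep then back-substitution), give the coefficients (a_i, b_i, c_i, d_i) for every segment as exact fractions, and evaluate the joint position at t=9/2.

  seg 0: a=5 b=-51/11 c=0 d=25/88
  seg 1: a=-2 b=-27/22 c=75/44 d=-13/44
  seg 2: a=0 b=45/22 c=-3/44 d=1/44
S(9/2) = 355/352

Δ: Δ0=-7/2, Δ1=1, Δ2=2
row 1: diag=8, rhs=27; c'=1/4, d'=27/8
row 2: denom=6−2·1/4=11/2; d'=(6−2·27/8)/(11/2)=-3/22
back: M2=-3/22
back: M1=27/8−1/4·-3/22=75/22
M: M0=0, M1=75/22, M2=-3/22, M3=0
seg 0: a=5, c=M0/2=0, d=(M1−M0)/(6·2)=25/88, b=Δ0−h0·(2M0+M1)/6=-51/11
seg 1: a=-2, c=M1/2=75/44, d=(M2−M1)/(6·2)=-13/44, b=Δ1−h1·(2M1+M2)/6=-27/22
seg 2: a=0, c=M2/2=-3/44, d=(M3−M2)/(6·1)=1/44, b=Δ2−h2·(2M2+M3)/6=45/22
t_q=9/2 → seg 2, τ=1/2; S=0+45/22·τ+-3/44·τ²+1/44·τ³=355/352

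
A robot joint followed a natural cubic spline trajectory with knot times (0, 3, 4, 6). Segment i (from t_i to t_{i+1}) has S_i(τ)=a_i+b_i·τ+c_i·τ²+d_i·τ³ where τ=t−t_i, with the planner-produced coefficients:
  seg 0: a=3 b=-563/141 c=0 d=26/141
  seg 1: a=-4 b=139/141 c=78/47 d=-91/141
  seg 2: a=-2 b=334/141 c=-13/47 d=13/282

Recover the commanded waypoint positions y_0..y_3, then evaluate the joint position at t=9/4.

y_0=3 y_1=-4 y_2=-2 y_3=2
S(9/4) = -5841/1504

y_0 = S_0(0) = a_0 = 3
y_1 = S_1(0) = a_1 = -4
y_2 = S_2(0) = a_2 = -2
y_3 = S_2(2) = 2
t_q=9/4 is in segment 0 (τ=9/4); S_0(τ)=-5841/1504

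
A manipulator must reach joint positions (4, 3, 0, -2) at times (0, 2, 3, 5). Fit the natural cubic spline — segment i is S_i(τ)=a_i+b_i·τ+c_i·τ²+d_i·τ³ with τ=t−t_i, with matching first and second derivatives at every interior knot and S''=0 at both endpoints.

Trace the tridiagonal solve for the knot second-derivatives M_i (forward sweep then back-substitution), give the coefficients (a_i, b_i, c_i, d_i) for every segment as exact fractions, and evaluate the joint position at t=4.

  seg 0: a=4 b=33/70 c=0 d=-17/70
  seg 1: a=3 b=-171/70 c=-51/35 d=9/10
  seg 2: a=0 b=-93/35 c=87/70 d=-29/140
S(4) = -227/140

Δ: Δ0=-1/2, Δ1=-3, Δ2=-1
row 1: diag=6, rhs=-15; c'=1/6, d'=-5/2
row 2: denom=6−1·1/6=35/6; d'=(12−1·-5/2)/(35/6)=87/35
back: M2=87/35
back: M1=-5/2−1/6·87/35=-102/35
M: M0=0, M1=-102/35, M2=87/35, M3=0
seg 0: a=4, c=M0/2=0, d=(M1−M0)/(6·2)=-17/70, b=Δ0−h0·(2M0+M1)/6=33/70
seg 1: a=3, c=M1/2=-51/35, d=(M2−M1)/(6·1)=9/10, b=Δ1−h1·(2M1+M2)/6=-171/70
seg 2: a=0, c=M2/2=87/70, d=(M3−M2)/(6·2)=-29/140, b=Δ2−h2·(2M2+M3)/6=-93/35
t_q=4 → seg 2, τ=1; S=0+-93/35·τ+87/70·τ²+-29/140·τ³=-227/140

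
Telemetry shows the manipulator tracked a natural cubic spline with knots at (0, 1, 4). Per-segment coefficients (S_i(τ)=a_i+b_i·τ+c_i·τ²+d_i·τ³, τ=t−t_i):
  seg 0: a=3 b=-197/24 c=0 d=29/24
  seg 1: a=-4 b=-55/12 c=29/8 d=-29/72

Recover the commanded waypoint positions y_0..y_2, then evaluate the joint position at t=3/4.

y_0 = S_0(0) = a_0 = 3
y_1 = S_1(0) = a_1 = -4
y_2 = S_1(3) = 4
t_q=3/4 is in segment 0 (τ=3/4); S_0(τ)=-1355/512

y_0=3 y_1=-4 y_2=4
S(3/4) = -1355/512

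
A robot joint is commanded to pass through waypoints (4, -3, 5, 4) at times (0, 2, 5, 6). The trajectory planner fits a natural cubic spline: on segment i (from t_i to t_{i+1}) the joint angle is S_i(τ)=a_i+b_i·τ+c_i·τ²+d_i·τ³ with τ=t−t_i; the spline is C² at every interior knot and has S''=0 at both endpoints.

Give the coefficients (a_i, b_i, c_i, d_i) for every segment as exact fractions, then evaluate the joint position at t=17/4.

  seg 0: a=4 b=-2215/426 c=0 d=181/426
  seg 1: a=-3 b=-43/426 c=181/71 d=-77/142
  seg 2: a=5 b=118/213 c=-331/142 d=331/426
S(17/4) = 31827/9088

Δ: Δ0=-7/2, Δ1=8/3, Δ2=-1
row 1: diag=10, rhs=37; c'=3/10, d'=37/10
row 2: denom=8−3·3/10=71/10; d'=(-22−3·37/10)/(71/10)=-331/71
back: M2=-331/71
back: M1=37/10−3/10·-331/71=362/71
M: M0=0, M1=362/71, M2=-331/71, M3=0
seg 0: a=4, c=M0/2=0, d=(M1−M0)/(6·2)=181/426, b=Δ0−h0·(2M0+M1)/6=-2215/426
seg 1: a=-3, c=M1/2=181/71, d=(M2−M1)/(6·3)=-77/142, b=Δ1−h1·(2M1+M2)/6=-43/426
seg 2: a=5, c=M2/2=-331/142, d=(M3−M2)/(6·1)=331/426, b=Δ2−h2·(2M2+M3)/6=118/213
t_q=17/4 → seg 1, τ=9/4; S=-3+-43/426·τ+181/71·τ²+-77/142·τ³=31827/9088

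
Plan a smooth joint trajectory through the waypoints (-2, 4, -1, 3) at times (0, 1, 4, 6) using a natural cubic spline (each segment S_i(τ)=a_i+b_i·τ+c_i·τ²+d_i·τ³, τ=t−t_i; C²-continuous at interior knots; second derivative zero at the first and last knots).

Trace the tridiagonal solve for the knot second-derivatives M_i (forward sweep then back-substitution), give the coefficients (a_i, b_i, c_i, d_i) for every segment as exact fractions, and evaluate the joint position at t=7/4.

Δ: Δ0=6, Δ1=-5/3, Δ2=2
row 1: diag=8, rhs=-46; c'=3/8, d'=-23/4
row 2: denom=10−3·3/8=71/8; d'=(22−3·-23/4)/(71/8)=314/71
back: M2=314/71
back: M1=-23/4−3/8·314/71=-526/71
M: M0=0, M1=-526/71, M2=314/71, M3=0
seg 0: a=-2, c=M0/2=0, d=(M1−M0)/(6·1)=-263/213, b=Δ0−h0·(2M0+M1)/6=1541/213
seg 1: a=4, c=M1/2=-263/71, d=(M2−M1)/(6·3)=140/213, b=Δ1−h1·(2M1+M2)/6=752/213
seg 2: a=-1, c=M2/2=157/71, d=(M3−M2)/(6·2)=-157/426, b=Δ2−h2·(2M2+M3)/6=-202/213
t_q=7/4 → seg 1, τ=3/4; S=4+752/213·τ+-263/71·τ²+140/213·τ³=1375/284

  seg 0: a=-2 b=1541/213 c=0 d=-263/213
  seg 1: a=4 b=752/213 c=-263/71 d=140/213
  seg 2: a=-1 b=-202/213 c=157/71 d=-157/426
S(7/4) = 1375/284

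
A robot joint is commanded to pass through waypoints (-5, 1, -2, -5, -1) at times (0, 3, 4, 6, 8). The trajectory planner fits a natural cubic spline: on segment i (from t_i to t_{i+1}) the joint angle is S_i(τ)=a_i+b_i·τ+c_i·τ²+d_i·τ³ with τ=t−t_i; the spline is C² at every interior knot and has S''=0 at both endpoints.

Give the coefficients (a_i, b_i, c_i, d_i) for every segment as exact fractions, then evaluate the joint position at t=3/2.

  seg 0: a=-5 b=1363/344 c=0 d=-75/344
  seg 1: a=1 b=-331/172 c=-675/344 d=305/344
  seg 2: a=-2 b=-1097/344 c=30/43 d=101/1376
  seg 3: a=-5 b=83/172 c=783/688 d=-261/1376
S(3/2) = 571/2752

Δ: Δ0=2, Δ1=-3, Δ2=-3/2, Δ3=2
row 1: diag=8, rhs=-30; c'=1/8, d'=-15/4
row 2: denom=6−1·1/8=47/8; d'=(9−1·-15/4)/(47/8)=102/47
row 3: denom=8−2·16/47=344/47; d'=(21−2·102/47)/(344/47)=783/344
back: M3=783/344
back: M2=102/47−16/47·783/344=60/43
back: M1=-15/4−1/8·60/43=-675/172
M: M0=0, M1=-675/172, M2=60/43, M3=783/344, M4=0
seg 0: a=-5, c=M0/2=0, d=(M1−M0)/(6·3)=-75/344, b=Δ0−h0·(2M0+M1)/6=1363/344
seg 1: a=1, c=M1/2=-675/344, d=(M2−M1)/(6·1)=305/344, b=Δ1−h1·(2M1+M2)/6=-331/172
seg 2: a=-2, c=M2/2=30/43, d=(M3−M2)/(6·2)=101/1376, b=Δ2−h2·(2M2+M3)/6=-1097/344
seg 3: a=-5, c=M3/2=783/688, d=(M4−M3)/(6·2)=-261/1376, b=Δ3−h3·(2M3+M4)/6=83/172
t_q=3/2 → seg 0, τ=3/2; S=-5+1363/344·τ+0·τ²+-75/344·τ³=571/2752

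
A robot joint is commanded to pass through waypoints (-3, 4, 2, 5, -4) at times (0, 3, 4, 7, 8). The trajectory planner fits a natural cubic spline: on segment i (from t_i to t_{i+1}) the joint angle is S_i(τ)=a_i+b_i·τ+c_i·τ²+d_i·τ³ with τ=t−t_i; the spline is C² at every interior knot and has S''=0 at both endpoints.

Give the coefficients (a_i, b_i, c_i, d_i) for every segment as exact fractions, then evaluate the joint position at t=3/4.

Δ: Δ0=7/3, Δ1=-2, Δ2=1, Δ3=-9
row 1: diag=8, rhs=-26; c'=1/8, d'=-13/4
row 2: denom=8−1·1/8=63/8; d'=(18−1·-13/4)/(63/8)=170/63
row 3: denom=8−3·8/21=48/7; d'=(-60−3·170/63)/(48/7)=-715/72
back: M3=-715/72
back: M2=170/63−8/21·-715/72=175/27
back: M1=-13/4−1/8·175/27=-877/216
M: M0=0, M1=-877/216, M2=175/27, M3=-715/72, M4=0
seg 0: a=-3, c=M0/2=0, d=(M1−M0)/(6·3)=-877/3888, b=Δ0−h0·(2M0+M1)/6=1885/432
seg 1: a=4, c=M1/2=-877/432, d=(M2−M1)/(6·1)=253/144, b=Δ1−h1·(2M1+M2)/6=-373/216
seg 2: a=2, c=M2/2=175/54, d=(M3−M2)/(6·3)=-3545/3888, b=Δ2−h2·(2M2+M3)/6=-223/432
seg 3: a=5, c=M3/2=-715/144, d=(M4−M3)/(6·1)=715/432, b=Δ3−h3·(2M3+M4)/6=-1229/216
t_q=3/4 → seg 0, τ=3/4; S=-3+1885/432·τ+0·τ²+-877/3888·τ³=545/3072

  seg 0: a=-3 b=1885/432 c=0 d=-877/3888
  seg 1: a=4 b=-373/216 c=-877/432 d=253/144
  seg 2: a=2 b=-223/432 c=175/54 d=-3545/3888
  seg 3: a=5 b=-1229/216 c=-715/144 d=715/432
S(3/4) = 545/3072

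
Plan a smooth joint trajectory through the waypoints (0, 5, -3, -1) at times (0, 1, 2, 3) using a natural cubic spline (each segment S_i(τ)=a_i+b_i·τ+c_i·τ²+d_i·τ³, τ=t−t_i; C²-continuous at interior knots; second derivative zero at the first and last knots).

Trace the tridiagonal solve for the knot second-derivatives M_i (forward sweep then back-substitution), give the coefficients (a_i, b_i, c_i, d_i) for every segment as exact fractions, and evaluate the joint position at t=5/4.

  seg 0: a=0 b=137/15 c=0 d=-62/15
  seg 1: a=5 b=-49/15 c=-62/5 d=23/3
  seg 2: a=-3 b=-76/15 c=53/5 d=-53/15
S(5/4) = 1129/320

Δ: Δ0=5, Δ1=-8, Δ2=2
row 1: diag=4, rhs=-78; c'=1/4, d'=-39/2
row 2: denom=4−1·1/4=15/4; d'=(60−1·-39/2)/(15/4)=106/5
back: M2=106/5
back: M1=-39/2−1/4·106/5=-124/5
M: M0=0, M1=-124/5, M2=106/5, M3=0
seg 0: a=0, c=M0/2=0, d=(M1−M0)/(6·1)=-62/15, b=Δ0−h0·(2M0+M1)/6=137/15
seg 1: a=5, c=M1/2=-62/5, d=(M2−M1)/(6·1)=23/3, b=Δ1−h1·(2M1+M2)/6=-49/15
seg 2: a=-3, c=M2/2=53/5, d=(M3−M2)/(6·1)=-53/15, b=Δ2−h2·(2M2+M3)/6=-76/15
t_q=5/4 → seg 1, τ=1/4; S=5+-49/15·τ+-62/5·τ²+23/3·τ³=1129/320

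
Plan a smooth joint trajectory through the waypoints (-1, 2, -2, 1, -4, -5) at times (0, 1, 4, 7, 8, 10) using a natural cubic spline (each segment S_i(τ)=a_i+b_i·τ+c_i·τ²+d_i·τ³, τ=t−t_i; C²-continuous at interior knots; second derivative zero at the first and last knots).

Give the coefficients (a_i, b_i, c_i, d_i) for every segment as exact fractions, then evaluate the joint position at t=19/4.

Δ: Δ0=3, Δ1=-4/3, Δ2=1, Δ3=-5, Δ4=-1/2
row 1: diag=8, rhs=-26; c'=3/8, d'=-13/4
row 2: denom=12−3·3/8=87/8; d'=(14−3·-13/4)/(87/8)=190/87
row 3: denom=8−3·8/29=208/29; d'=(-36−3·190/87)/(208/29)=-617/104
row 4: denom=6−1·29/208=1219/208; d'=(27−1·-617/104)/(1219/208)=6850/1219
back: M4=6850/1219
back: M3=-617/104−29/208·6850/1219=-8187/1219
back: M2=190/87−8/29·-8187/1219=14762/3657
back: M1=-13/4−3/8·14762/3657=-5807/1219
M: M0=0, M1=-5807/1219, M2=14762/3657, M3=-8187/1219, M4=6850/1219, M5=0
seg 0: a=-1, c=M0/2=0, d=(M1−M0)/(6·1)=-5807/7314, b=Δ0−h0·(2M0+M1)/6=27749/7314
seg 1: a=2, c=M1/2=-5807/2438, d=(M2−M1)/(6·3)=32183/65826, b=Δ1−h1·(2M1+M2)/6=5164/3657
seg 2: a=-2, c=M2/2=7381/3657, d=(M3−M2)/(6·3)=-39323/65826, b=Δ2−h2·(2M2+M3)/6=2351/7314
seg 3: a=1, c=M3/2=-8187/2438, d=(M4−M3)/(6·1)=15037/7314, b=Δ3−h3·(2M3+M4)/6=-13523/3657
seg 4: a=-4, c=M4/2=3425/1219, d=(M5−M4)/(6·2)=-3425/7314, b=Δ4−h4·(2M4+M5)/6=-31057/7314
t_q=19/4 → seg 2, τ=3/4; S=-2+2351/7314·τ+7381/3657·τ²+-39323/65826·τ³=-136627/156032

  seg 0: a=-1 b=27749/7314 c=0 d=-5807/7314
  seg 1: a=2 b=5164/3657 c=-5807/2438 d=32183/65826
  seg 2: a=-2 b=2351/7314 c=7381/3657 d=-39323/65826
  seg 3: a=1 b=-13523/3657 c=-8187/2438 d=15037/7314
  seg 4: a=-4 b=-31057/7314 c=3425/1219 d=-3425/7314
S(19/4) = -136627/156032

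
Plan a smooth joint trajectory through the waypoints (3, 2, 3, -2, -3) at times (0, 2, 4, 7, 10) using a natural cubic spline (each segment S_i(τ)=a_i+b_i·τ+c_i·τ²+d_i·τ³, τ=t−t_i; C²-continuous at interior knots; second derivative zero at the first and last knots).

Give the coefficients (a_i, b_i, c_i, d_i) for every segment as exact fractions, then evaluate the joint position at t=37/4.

Δ: Δ0=-1/2, Δ1=1/2, Δ2=-5/3, Δ3=-1/3
row 1: diag=8, rhs=6; c'=1/4, d'=3/4
row 2: denom=10−2·1/4=19/2; d'=(-13−2·3/4)/(19/2)=-29/19
row 3: denom=12−3·6/19=210/19; d'=(8−3·-29/19)/(210/19)=239/210
back: M3=239/210
back: M2=-29/19−6/19·239/210=-66/35
back: M1=3/4−1/4·-66/35=171/140
M: M0=0, M1=171/140, M2=-66/35, M3=239/210, M4=0
seg 0: a=3, c=M0/2=0, d=(M1−M0)/(6·2)=57/560, b=Δ0−h0·(2M0+M1)/6=-127/140
seg 1: a=2, c=M1/2=171/280, d=(M2−M1)/(6·2)=-29/112, b=Δ1−h1·(2M1+M2)/6=11/35
seg 2: a=3, c=M2/2=-33/35, d=(M3−M2)/(6·3)=127/756, b=Δ2−h2·(2M2+M3)/6=-7/20
seg 3: a=-2, c=M3/2=239/420, d=(M4−M3)/(6·3)=-239/3780, b=Δ3−h3·(2M3+M4)/6=-103/70
t_q=37/4 → seg 3, τ=9/4; S=-2+-103/70·τ+239/420·τ²+-239/3780·τ³=-5645/1792

  seg 0: a=3 b=-127/140 c=0 d=57/560
  seg 1: a=2 b=11/35 c=171/280 d=-29/112
  seg 2: a=3 b=-7/20 c=-33/35 d=127/756
  seg 3: a=-2 b=-103/70 c=239/420 d=-239/3780
S(37/4) = -5645/1792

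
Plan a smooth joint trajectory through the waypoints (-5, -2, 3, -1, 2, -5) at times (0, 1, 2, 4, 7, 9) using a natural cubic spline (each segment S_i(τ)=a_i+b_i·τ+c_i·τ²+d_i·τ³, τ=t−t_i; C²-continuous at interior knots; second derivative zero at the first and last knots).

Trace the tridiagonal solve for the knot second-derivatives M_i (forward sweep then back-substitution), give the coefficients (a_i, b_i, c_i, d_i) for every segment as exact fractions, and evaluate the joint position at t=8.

Δ: Δ0=3, Δ1=5, Δ2=-2, Δ3=1, Δ4=-7/2
row 1: diag=4, rhs=12; c'=1/4, d'=3
row 2: denom=6−1·1/4=23/4; d'=(-42−1·3)/(23/4)=-180/23
row 3: denom=10−2·8/23=214/23; d'=(18−2·-180/23)/(214/23)=387/107
row 4: denom=10−3·69/214=1933/214; d'=(-27−3·387/107)/(1933/214)=-8100/1933
back: M4=-8100/1933
back: M3=387/107−69/214·-8100/1933=9603/1933
back: M2=-180/23−8/23·9603/1933=-18468/1933
back: M1=3−1/4·-18468/1933=10416/1933
M: M0=0, M1=10416/1933, M2=-18468/1933, M3=9603/1933, M4=-8100/1933, M5=0
seg 0: a=-5, c=M0/2=0, d=(M1−M0)/(6·1)=1736/1933, b=Δ0−h0·(2M0+M1)/6=4063/1933
seg 1: a=-2, c=M1/2=5208/1933, d=(M2−M1)/(6·1)=-4814/1933, b=Δ1−h1·(2M1+M2)/6=9271/1933
seg 2: a=3, c=M2/2=-9234/1933, d=(M3−M2)/(6·2)=9357/7732, b=Δ2−h2·(2M2+M3)/6=5245/1933
seg 3: a=-1, c=M3/2=9603/3866, d=(M4−M3)/(6·3)=-1967/3866, b=Δ3−h3·(2M3+M4)/6=-3620/1933
seg 4: a=2, c=M4/2=-4050/1933, d=(M5−M4)/(6·2)=675/1933, b=Δ4−h4·(2M4+M5)/6=-2731/3866
t_q=8 → seg 4, τ=1; S=2+-2731/3866·τ+-4050/1933·τ²+675/1933·τ³=-1749/3866

  seg 0: a=-5 b=4063/1933 c=0 d=1736/1933
  seg 1: a=-2 b=9271/1933 c=5208/1933 d=-4814/1933
  seg 2: a=3 b=5245/1933 c=-9234/1933 d=9357/7732
  seg 3: a=-1 b=-3620/1933 c=9603/3866 d=-1967/3866
  seg 4: a=2 b=-2731/3866 c=-4050/1933 d=675/1933
S(8) = -1749/3866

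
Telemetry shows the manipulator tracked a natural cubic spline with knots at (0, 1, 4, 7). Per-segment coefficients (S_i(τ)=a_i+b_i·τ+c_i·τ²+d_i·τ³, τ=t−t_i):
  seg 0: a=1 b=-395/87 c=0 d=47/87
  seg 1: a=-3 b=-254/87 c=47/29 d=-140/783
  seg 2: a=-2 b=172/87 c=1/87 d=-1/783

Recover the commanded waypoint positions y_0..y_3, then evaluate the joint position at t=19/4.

y_0=1 y_1=-3 y_2=-2 y_3=4
S(19/4) = -949/1856

y_0 = S_0(0) = a_0 = 1
y_1 = S_1(0) = a_1 = -3
y_2 = S_2(0) = a_2 = -2
y_3 = S_2(3) = 4
t_q=19/4 is in segment 2 (τ=3/4); S_2(τ)=-949/1856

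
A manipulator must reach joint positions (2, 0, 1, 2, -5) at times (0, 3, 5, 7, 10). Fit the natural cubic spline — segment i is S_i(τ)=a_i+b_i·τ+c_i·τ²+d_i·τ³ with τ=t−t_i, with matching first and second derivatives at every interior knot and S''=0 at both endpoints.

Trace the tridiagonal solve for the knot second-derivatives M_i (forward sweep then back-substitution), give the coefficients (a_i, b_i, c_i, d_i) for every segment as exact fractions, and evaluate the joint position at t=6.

Δ: Δ0=-2/3, Δ1=1/2, Δ2=1/2, Δ3=-7/3
row 1: diag=10, rhs=7; c'=1/5, d'=7/10
row 2: denom=8−2·1/5=38/5; d'=(0−2·7/10)/(38/5)=-7/38
row 3: denom=10−2·5/19=180/19; d'=(-17−2·-7/38)/(180/19)=-79/45
back: M3=-79/45
back: M2=-7/38−5/19·-79/45=5/18
back: M1=7/10−1/5·5/18=29/45
M: M0=0, M1=29/45, M2=5/18, M3=-79/45, M4=0
seg 0: a=2, c=M0/2=0, d=(M1−M0)/(6·3)=29/810, b=Δ0−h0·(2M0+M1)/6=-89/90
seg 1: a=0, c=M1/2=29/90, d=(M2−M1)/(6·2)=-11/360, b=Δ1−h1·(2M1+M2)/6=-1/45
seg 2: a=1, c=M2/2=5/36, d=(M3−M2)/(6·2)=-61/360, b=Δ2−h2·(2M2+M3)/6=9/10
seg 3: a=2, c=M3/2=-79/90, d=(M4−M3)/(6·3)=79/810, b=Δ3−h3·(2M3+M4)/6=-26/45
t_q=6 → seg 2, τ=1; S=1+9/10·τ+5/36·τ²+-61/360·τ³=673/360

  seg 0: a=2 b=-89/90 c=0 d=29/810
  seg 1: a=0 b=-1/45 c=29/90 d=-11/360
  seg 2: a=1 b=9/10 c=5/36 d=-61/360
  seg 3: a=2 b=-26/45 c=-79/90 d=79/810
S(6) = 673/360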